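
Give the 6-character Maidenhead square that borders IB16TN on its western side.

IB16sn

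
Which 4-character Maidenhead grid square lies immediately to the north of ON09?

OO00

Latitude square 9; +1 → 10, wraps to 0, carry into field.
Latitude field N = 13; +1 → 14 = O.
The longitude characters are unchanged.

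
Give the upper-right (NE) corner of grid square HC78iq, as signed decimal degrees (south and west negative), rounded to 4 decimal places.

-61.2917, -25.2500

Field H=7, C=2: +7·20° lon, +2·10° lat → SW at lon -40°, lat -70°.
Square 7, 8: +7·2° lon, +8·1° lat → SW at lon -26°, lat -62°.
Subsquare i=8, q=16: +8·0.0833333° lon, +16·0.0416667° lat → SW at lon -25.3333°, lat -61.3333°.
Cell spans 0.0833333° lon × 0.0416667° lat. NE corner is SW corner plus one full cell.
latitude -61.2917, longitude -25.2500.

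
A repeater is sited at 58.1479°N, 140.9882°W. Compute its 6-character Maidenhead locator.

Add 180° to longitude and 90° to latitude: 39.0118, 148.1479.
Field (20°×10°, letters A–R): 39.0118/20 → 1 → B, 148.1479/10 → 14 → O; chars BO.
Square (2°×1°, digits 0–9): 19.0118/2 → 9, 8.1479/1 → 8; chars 98.
Subsquare (5′×2.5′, letters a–x): 1.0118/0.0833333 → 12 → m, 0.1479/0.0416667 → 3 → d; chars md.

BO98md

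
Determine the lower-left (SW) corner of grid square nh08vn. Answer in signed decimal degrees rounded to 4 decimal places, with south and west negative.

-11.4583, 81.7500

Field N=13, H=7: +13·20° lon, +7·10° lat → SW at lon 80°, lat -20°.
Square 0, 8: +0·2° lon, +8·1° lat → SW at lon 80°, lat -12°.
Subsquare v=21, n=13: +21·0.0833333° lon, +13·0.0416667° lat → SW at lon 81.75°, lat -11.4583°.
latitude -11.4583, longitude 81.7500.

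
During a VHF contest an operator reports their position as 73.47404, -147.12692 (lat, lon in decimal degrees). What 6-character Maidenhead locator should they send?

BQ63kl

Offset from 180°W / 90°S: lon 32.8731°, lat 163.4740°.
Field: lon ⌊32.8731/20⌋ = 1 → B; lat ⌊163.4740/10⌋ = 16 → Q.
Square: lon ⌊12.8731/2⌋ = 6; lat ⌊3.4740/1⌋ = 3.
Subsquare: lon ⌊0.8731/0.0833333⌋ = 10 → k; lat ⌊0.4740/0.0416667⌋ = 11 → l.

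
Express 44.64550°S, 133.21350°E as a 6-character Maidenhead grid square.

PE65oi

Offset from 180°W / 90°S: lon 313.2135°, lat 45.3545°.
Field (20°×10°, letters A–R): 313.2135/20 → 15 → P, 45.3545/10 → 4 → E; chars PE.
Square (2°×1°, digits 0–9): 13.2135/2 → 6, 5.3545/1 → 5; chars 65.
Subsquare (5′×2.5′, letters a–x): 1.2135/0.0833333 → 14 → o, 0.3545/0.0416667 → 8 → i; chars oi.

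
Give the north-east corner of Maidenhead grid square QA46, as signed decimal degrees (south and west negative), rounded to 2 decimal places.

-83.00, 150.00

Field Q=16, A=0: +16·20° lon, +0·10° lat → SW at lon 140°, lat -90°.
Square 4, 6: +4·2° lon, +6·1° lat → SW at lon 148°, lat -84°.
Cell spans 2° lon × 1° lat. NE corner is SW corner plus one full cell.
latitude -83.00, longitude 150.00.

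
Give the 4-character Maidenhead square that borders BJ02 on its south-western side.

AJ91

Longitude square 0; −1 → -1, wraps to 9, carry into field.
Longitude field B = 1; −1 → 0 = A.
Latitude square 2; −1 → 1.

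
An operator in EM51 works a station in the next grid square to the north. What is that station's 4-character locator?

EM52

Latitude square 1; +1 → 2.
The longitude characters are unchanged.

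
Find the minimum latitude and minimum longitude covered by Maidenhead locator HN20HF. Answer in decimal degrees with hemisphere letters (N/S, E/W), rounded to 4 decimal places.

40.2083° N, 35.4167° W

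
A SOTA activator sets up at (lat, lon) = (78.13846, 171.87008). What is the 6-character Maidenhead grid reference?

RQ58wd

Offset from 180°W / 90°S: lon 351.8701°, lat 168.1385°.
Field (20°×10°, letters A–R): 351.8701/20 → 17 → R, 168.1385/10 → 16 → Q; chars RQ.
Square (2°×1°, digits 0–9): 11.8701/2 → 5, 8.1385/1 → 8; chars 58.
Subsquare (5′×2.5′, letters a–x): 1.8701/0.0833333 → 22 → w, 0.1385/0.0416667 → 3 → d; chars wd.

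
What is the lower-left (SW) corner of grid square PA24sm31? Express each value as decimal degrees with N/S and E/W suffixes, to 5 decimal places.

Field P=15, A=0: +15·20° lon, +0·10° lat → SW at lon 120°, lat -90°.
Square 2, 4: +2·2° lon, +4·1° lat → SW at lon 124°, lat -86°.
Subsquare s=18, m=12: +18·0.0833333° lon, +12·0.0416667° lat → SW at lon 125.5°, lat -85.5°.
Extended square 3, 1: +3·0.00833333° lon, +1·0.00416667° lat → SW at lon 125.525°, lat -85.4958°.
latitude 85.49583° S, longitude 125.52500° E.

85.49583° S, 125.52500° E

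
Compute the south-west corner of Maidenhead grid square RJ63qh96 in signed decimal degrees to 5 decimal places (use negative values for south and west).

Field R=17, J=9: +17·20° lon, +9·10° lat → SW at lon 160°, lat 0°.
Square 6, 3: +6·2° lon, +3·1° lat → SW at lon 172°, lat 3°.
Subsquare q=16, h=7: +16·0.0833333° lon, +7·0.0416667° lat → SW at lon 173.333°, lat 3.29167°.
Extended square 9, 6: +9·0.00833333° lon, +6·0.00416667° lat → SW at lon 173.408°, lat 3.31667°.
latitude 3.31667, longitude 173.40833.

3.31667, 173.40833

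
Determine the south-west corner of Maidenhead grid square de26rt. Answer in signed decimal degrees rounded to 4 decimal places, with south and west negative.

Field D=3, E=4: +3·20° lon, +4·10° lat → SW at lon -120°, lat -50°.
Square 2, 6: +2·2° lon, +6·1° lat → SW at lon -116°, lat -44°.
Subsquare r=17, t=19: +17·0.0833333° lon, +19·0.0416667° lat → SW at lon -114.583°, lat -43.2083°.
latitude -43.2083, longitude -114.5833.

-43.2083, -114.5833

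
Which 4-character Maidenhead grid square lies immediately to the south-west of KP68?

KP57

Longitude square 6; −1 → 5.
Latitude square 8; −1 → 7.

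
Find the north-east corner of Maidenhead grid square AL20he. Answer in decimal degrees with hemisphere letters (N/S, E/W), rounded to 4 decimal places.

Field A=0, L=11: +0·20° lon, +11·10° lat → SW at lon -180°, lat 20°.
Square 2, 0: +2·2° lon, +0·1° lat → SW at lon -176°, lat 20°.
Subsquare h=7, e=4: +7·0.0833333° lon, +4·0.0416667° lat → SW at lon -175.417°, lat 20.1667°.
Cell spans 0.0833333° lon × 0.0416667° lat. NE corner is SW corner plus one full cell.
latitude 20.2083° N, longitude 175.3333° W.

20.2083° N, 175.3333° W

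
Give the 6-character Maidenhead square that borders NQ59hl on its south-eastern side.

Longitude subsquare h = 7; +1 → 8 = i.
Latitude subsquare l = 11; −1 → 10 = k.

NQ59ik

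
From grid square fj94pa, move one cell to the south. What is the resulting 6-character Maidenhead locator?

FJ93px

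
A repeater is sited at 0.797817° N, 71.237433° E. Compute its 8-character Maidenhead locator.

Offset from 180°W / 90°S: lon 251.23743°, lat 90.79782°.
Field: lon ⌊251.23743/20⌋ = 12 → M; lat ⌊90.79782/10⌋ = 9 → J.
Square: lon ⌊11.23743/2⌋ = 5; lat ⌊0.79782/1⌋ = 0.
Subsquare: lon ⌊1.23743/0.0833333⌋ = 14 → o; lat ⌊0.79782/0.0416667⌋ = 19 → t.
Extended square: lon ⌊0.07077/0.00833333⌋ = 8; lat ⌊0.00615/0.00416667⌋ = 1.

MJ50ot81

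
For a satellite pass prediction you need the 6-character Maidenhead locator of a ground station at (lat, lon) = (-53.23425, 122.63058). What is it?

Add 180° to longitude and 90° to latitude: 302.6306, 36.7657.
Field: 302.6306/20 → 15 → P, 36.7657/10 → 3 → D; chars PD.
Square: 2.6306/2 → 1, 6.7657/1 → 6; chars 16.
Subsquare: 0.6306/0.0833333 → 7 → h, 0.7657/0.0416667 → 18 → s; chars hs.

PD16hs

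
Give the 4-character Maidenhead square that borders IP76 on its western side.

IP66

Longitude square 7; −1 → 6.
The latitude characters are unchanged.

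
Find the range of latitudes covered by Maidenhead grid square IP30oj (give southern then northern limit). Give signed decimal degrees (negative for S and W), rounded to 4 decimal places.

60.3750, 60.4167

Field I=8, P=15: +8·20° lon, +15·10° lat → SW at lon -20°, lat 60°.
Square 3, 0: +3·2° lon, +0·1° lat → SW at lon -14°, lat 60°.
Subsquare o=14, j=9: +14·0.0833333° lon, +9·0.0416667° lat → SW at lon -12.8333°, lat 60.375°.
Cell spans 0.0833333° lon × 0.0416667° lat.
south 60.3750, north 60.4167.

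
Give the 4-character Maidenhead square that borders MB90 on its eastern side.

NB00

Longitude square 9; +1 → 10, wraps to 0, carry into field.
Longitude field M = 12; +1 → 13 = N.
The latitude characters are unchanged.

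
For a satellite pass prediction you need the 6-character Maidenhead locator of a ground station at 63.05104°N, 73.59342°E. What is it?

MP63tb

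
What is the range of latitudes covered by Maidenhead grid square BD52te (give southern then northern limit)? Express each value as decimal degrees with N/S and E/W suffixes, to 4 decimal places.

57.8333° S, 57.7917° S

Field B=1, D=3: +1·20° lon, +3·10° lat → SW at lon -160°, lat -60°.
Square 5, 2: +5·2° lon, +2·1° lat → SW at lon -150°, lat -58°.
Subsquare t=19, e=4: +19·0.0833333° lon, +4·0.0416667° lat → SW at lon -148.417°, lat -57.8333°.
Cell spans 0.0833333° lon × 0.0416667° lat.
south 57.8333° S, north 57.7917° S.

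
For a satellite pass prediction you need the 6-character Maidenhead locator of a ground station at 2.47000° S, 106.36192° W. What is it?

DI67tm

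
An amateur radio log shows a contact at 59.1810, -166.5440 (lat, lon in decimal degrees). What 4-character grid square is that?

Add 180° to longitude and 90° to latitude: 13.46, 149.18.
Field: 13.46/20 → 0 → A, 149.18/10 → 14 → O; chars AO.
Square: 13.46/2 → 6, 9.18/1 → 9; chars 69.

AO69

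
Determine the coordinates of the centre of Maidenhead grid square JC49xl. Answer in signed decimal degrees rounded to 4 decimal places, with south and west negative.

Field J=9, C=2: +9·20° lon, +2·10° lat → SW at lon 0°, lat -70°.
Square 4, 9: +4·2° lon, +9·1° lat → SW at lon 8°, lat -61°.
Subsquare x=23, l=11: +23·0.0833333° lon, +11·0.0416667° lat → SW at lon 9.91667°, lat -60.5417°.
Cell spans 0.0833333° lon × 0.0416667° lat. Centre is SW corner plus half of each.
latitude -60.5208, longitude 9.9583.

-60.5208, 9.9583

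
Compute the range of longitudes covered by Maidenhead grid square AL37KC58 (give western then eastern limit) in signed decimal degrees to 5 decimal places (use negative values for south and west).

-173.12500, -173.11667

Field A=0, L=11: +0·20° lon, +11·10° lat → SW at lon -180°, lat 20°.
Square 3, 7: +3·2° lon, +7·1° lat → SW at lon -174°, lat 27°.
Subsquare k=10, c=2: +10·0.0833333° lon, +2·0.0416667° lat → SW at lon -173.167°, lat 27.0833°.
Extended square 5, 8: +5·0.00833333° lon, +8·0.00416667° lat → SW at lon -173.125°, lat 27.1167°.
Cell spans 0.00833333° lon × 0.00416667° lat.
west -173.12500, east -173.11667.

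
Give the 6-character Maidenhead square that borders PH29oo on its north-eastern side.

Longitude subsquare o = 14; +1 → 15 = p.
Latitude subsquare o = 14; +1 → 15 = p.

PH29pp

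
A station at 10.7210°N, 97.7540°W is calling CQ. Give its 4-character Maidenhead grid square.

EK10

Shift to the Maidenhead origin (180°W, 90°S): lon 82.25, lat 100.72.
Field: 82.25/20 → 4 → E, 100.72/10 → 10 → K; chars EK.
Square: 2.25/2 → 1, 0.72/1 → 0; chars 10.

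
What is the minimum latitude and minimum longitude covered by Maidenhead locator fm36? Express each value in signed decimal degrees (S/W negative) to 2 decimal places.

36.00, -74.00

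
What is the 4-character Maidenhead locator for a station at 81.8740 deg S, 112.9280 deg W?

DA38

Add 180° to longitude and 90° to latitude: 67.07, 8.13.
Field: 67.07/20 → 3 → D, 8.13/10 → 0 → A; chars DA.
Square: 7.07/2 → 3, 8.13/1 → 8; chars 38.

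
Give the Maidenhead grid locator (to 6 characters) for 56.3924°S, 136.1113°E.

PD83bo

Offset from 180°W / 90°S: lon 316.1113°, lat 33.6076°.
Field: lon ⌊316.1113/20⌋ = 15 → P; lat ⌊33.6076/10⌋ = 3 → D.
Square: lon ⌊16.1113/2⌋ = 8; lat ⌊3.6076/1⌋ = 3.
Subsquare: lon ⌊0.1113/0.0833333⌋ = 1 → b; lat ⌊0.6076/0.0416667⌋ = 14 → o.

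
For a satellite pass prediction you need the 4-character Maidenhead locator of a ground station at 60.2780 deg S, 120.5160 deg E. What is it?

PC09

Add 180° to longitude and 90° to latitude: 300.52, 29.72.
Field: 300.52/20 → 15 → P, 29.72/10 → 2 → C; chars PC.
Square: 0.52/2 → 0, 9.72/1 → 9; chars 09.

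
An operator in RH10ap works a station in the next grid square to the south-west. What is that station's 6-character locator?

Longitude subsquare a = 0; −1 → -1, wraps to 23 = x, carry into square.
Longitude square 1; −1 → 0.
Latitude subsquare p = 15; −1 → 14 = o.

RH00xo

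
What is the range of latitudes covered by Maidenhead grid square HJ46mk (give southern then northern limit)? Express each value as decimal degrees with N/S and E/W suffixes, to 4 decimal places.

6.4167° N, 6.4583° N

Field H=7, J=9: +7·20° lon, +9·10° lat → SW at lon -40°, lat 0°.
Square 4, 6: +4·2° lon, +6·1° lat → SW at lon -32°, lat 6°.
Subsquare m=12, k=10: +12·0.0833333° lon, +10·0.0416667° lat → SW at lon -31°, lat 6.41667°.
Cell spans 0.0833333° lon × 0.0416667° lat.
south 6.4167° N, north 6.4583° N.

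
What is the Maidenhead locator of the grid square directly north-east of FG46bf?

Longitude subsquare b = 1; +1 → 2 = c.
Latitude subsquare f = 5; +1 → 6 = g.

FG46cg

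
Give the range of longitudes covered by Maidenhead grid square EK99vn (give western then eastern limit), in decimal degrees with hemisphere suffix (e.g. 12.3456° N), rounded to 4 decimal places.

Field E=4, K=10: +4·20° lon, +10·10° lat → SW at lon -100°, lat 10°.
Square 9, 9: +9·2° lon, +9·1° lat → SW at lon -82°, lat 19°.
Subsquare v=21, n=13: +21·0.0833333° lon, +13·0.0416667° lat → SW at lon -80.25°, lat 19.5417°.
Cell spans 0.0833333° lon × 0.0416667° lat.
west 80.2500° W, east 80.1667° W.

80.2500° W, 80.1667° W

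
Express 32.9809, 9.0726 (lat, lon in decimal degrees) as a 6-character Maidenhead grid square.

Offset from 180°W / 90°S: lon 189.0726°, lat 122.9809°.
Field: 189.0726/20 → 9 → J, 122.9809/10 → 12 → M; chars JM.
Square: 9.0726/2 → 4, 2.9809/1 → 2; chars 42.
Subsquare: 1.0726/0.0833333 → 12 → m, 0.9809/0.0416667 → 23 → x; chars mx.

JM42mx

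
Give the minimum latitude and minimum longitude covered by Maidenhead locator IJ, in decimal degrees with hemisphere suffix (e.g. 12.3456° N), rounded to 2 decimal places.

0.00° N, 20.00° W

Field I=8, J=9: +8·20° lon, +9·10° lat → SW at lon -20°, lat 0°.
latitude 0.00° N, longitude 20.00° W.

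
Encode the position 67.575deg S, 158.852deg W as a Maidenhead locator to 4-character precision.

BC02

Shift to the Maidenhead origin (180°W, 90°S): lon 21.15, lat 22.42.
Field: 21.15/20 → 1 → B, 22.42/10 → 2 → C; chars BC.
Square: 1.15/2 → 0, 2.42/1 → 2; chars 02.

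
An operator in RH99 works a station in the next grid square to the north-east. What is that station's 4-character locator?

AI00

Longitude square 9; +1 → 10, wraps to 0, carry into field.
Longitude field R = 17; +1 → 18, wraps to 0 = A, wrapping around the antimeridian.
Latitude square 9; +1 → 10, wraps to 0, carry into field.
Latitude field H = 7; +1 → 8 = I.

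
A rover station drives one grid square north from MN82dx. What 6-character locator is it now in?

Latitude subsquare x = 23; +1 → 24, wraps to 0 = a, carry into square.
Latitude square 2; +1 → 3.
The longitude characters are unchanged.

MN83da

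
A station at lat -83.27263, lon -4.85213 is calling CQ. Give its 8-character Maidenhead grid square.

IA76nr74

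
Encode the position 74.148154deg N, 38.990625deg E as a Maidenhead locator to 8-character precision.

Shift to the Maidenhead origin (180°W, 90°S): lon 218.99062, lat 164.14815.
Field: 218.99062/20 → 10 → K, 164.14815/10 → 16 → Q; chars KQ.
Square: 18.99062/2 → 9, 4.14815/1 → 4; chars 94.
Subsquare: 0.99062/0.0833333 → 11 → l, 0.14815/0.0416667 → 3 → d; chars ld.
Extended square: 0.07396/0.00833333 → 8, 0.02315/0.00416667 → 5; chars 85.

KQ94ld85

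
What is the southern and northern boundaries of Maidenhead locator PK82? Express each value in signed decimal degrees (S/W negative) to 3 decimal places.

12.000, 13.000

Field P=15, K=10: +15·20° lon, +10·10° lat → SW at lon 120°, lat 10°.
Square 8, 2: +8·2° lon, +2·1° lat → SW at lon 136°, lat 12°.
Cell spans 2° lon × 1° lat.
south 12.000, north 13.000.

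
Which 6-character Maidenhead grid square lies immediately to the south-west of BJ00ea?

Longitude subsquare e = 4; −1 → 3 = d.
Latitude subsquare a = 0; −1 → -1, wraps to 23 = x, carry into square.
Latitude square 0; −1 → -1, wraps to 9, carry into field.
Latitude field J = 9; −1 → 8 = I.

BI09dx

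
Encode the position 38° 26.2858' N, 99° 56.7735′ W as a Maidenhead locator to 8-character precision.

EM08ak65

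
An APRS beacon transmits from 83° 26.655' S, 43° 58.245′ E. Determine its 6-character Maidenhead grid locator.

Shift to the Maidenhead origin (180°W, 90°S): lon 223.9708, lat 6.5558.
Field: lon ⌊223.9708/20⌋ = 11 → L; lat ⌊6.5558/10⌋ = 0 → A.
Square: lon ⌊3.9708/2⌋ = 1; lat ⌊6.5558/1⌋ = 6.
Subsquare: lon ⌊1.9708/0.0833333⌋ = 23 → x; lat ⌊0.5558/0.0416667⌋ = 13 → n.

LA16xn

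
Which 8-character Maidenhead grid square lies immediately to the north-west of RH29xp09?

Longitude extended square 0; −1 → -1, wraps to 9, carry into subsquare.
Longitude subsquare x = 23; −1 → 22 = w.
Latitude extended square 9; +1 → 10, wraps to 0, carry into subsquare.
Latitude subsquare p = 15; +1 → 16 = q.

RH29wq90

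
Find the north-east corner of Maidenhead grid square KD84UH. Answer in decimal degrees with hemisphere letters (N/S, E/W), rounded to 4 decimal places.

55.6667° S, 37.7500° E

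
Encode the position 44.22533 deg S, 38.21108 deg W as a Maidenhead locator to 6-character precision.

Offset from 180°W / 90°S: lon 141.7889°, lat 45.7747°.
Field: 141.7889/20 → 7 → H, 45.7747/10 → 4 → E; chars HE.
Square: 1.7889/2 → 0, 5.7747/1 → 5; chars 05.
Subsquare: 1.7889/0.0833333 → 21 → v, 0.7747/0.0416667 → 18 → s; chars vs.

HE05vs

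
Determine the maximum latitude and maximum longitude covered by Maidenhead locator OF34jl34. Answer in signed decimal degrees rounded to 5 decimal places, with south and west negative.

Field O=14, F=5: +14·20° lon, +5·10° lat → SW at lon 100°, lat -40°.
Square 3, 4: +3·2° lon, +4·1° lat → SW at lon 106°, lat -36°.
Subsquare j=9, l=11: +9·0.0833333° lon, +11·0.0416667° lat → SW at lon 106.75°, lat -35.5417°.
Extended square 3, 4: +3·0.00833333° lon, +4·0.00416667° lat → SW at lon 106.775°, lat -35.525°.
Cell spans 0.00833333° lon × 0.00416667° lat. NE corner is SW corner plus one full cell.
latitude -35.52083, longitude 106.78333.

-35.52083, 106.78333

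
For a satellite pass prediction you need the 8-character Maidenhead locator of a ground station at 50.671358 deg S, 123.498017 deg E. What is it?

PD19rh98

Shift to the Maidenhead origin (180°W, 90°S): lon 303.49802, lat 39.32864.
Field: 303.49802/20 → 15 → P, 39.32864/10 → 3 → D; chars PD.
Square: 3.49802/2 → 1, 9.32864/1 → 9; chars 19.
Subsquare: 1.49802/0.0833333 → 17 → r, 0.32864/0.0416667 → 7 → h; chars rh.
Extended square: 0.08135/0.00833333 → 9, 0.03698/0.00416667 → 8; chars 98.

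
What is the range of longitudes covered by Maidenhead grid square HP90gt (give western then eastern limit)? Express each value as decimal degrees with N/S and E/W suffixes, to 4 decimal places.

Field H=7, P=15: +7·20° lon, +15·10° lat → SW at lon -40°, lat 60°.
Square 9, 0: +9·2° lon, +0·1° lat → SW at lon -22°, lat 60°.
Subsquare g=6, t=19: +6·0.0833333° lon, +19·0.0416667° lat → SW at lon -21.5°, lat 60.7917°.
Cell spans 0.0833333° lon × 0.0416667° lat.
west 21.5000° W, east 21.4167° W.

21.5000° W, 21.4167° W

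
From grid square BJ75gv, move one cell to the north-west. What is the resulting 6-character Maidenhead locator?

BJ75fw

Longitude subsquare g = 6; −1 → 5 = f.
Latitude subsquare v = 21; +1 → 22 = w.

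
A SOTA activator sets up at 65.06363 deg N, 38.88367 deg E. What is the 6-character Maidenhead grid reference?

KP95kb

Shift to the Maidenhead origin (180°W, 90°S): lon 218.8837, lat 155.0636.
Field: lon ⌊218.8837/20⌋ = 10 → K; lat ⌊155.0636/10⌋ = 15 → P.
Square: lon ⌊18.8837/2⌋ = 9; lat ⌊5.0636/1⌋ = 5.
Subsquare: lon ⌊0.8837/0.0833333⌋ = 10 → k; lat ⌊0.0636/0.0416667⌋ = 1 → b.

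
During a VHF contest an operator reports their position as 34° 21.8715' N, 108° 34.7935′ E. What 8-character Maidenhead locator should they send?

OM44gi97

Shift to the Maidenhead origin (180°W, 90°S): lon 288.57989, lat 124.36453.
Field: 288.57989/20 → 14 → O, 124.36453/10 → 12 → M; chars OM.
Square: 8.57989/2 → 4, 4.36453/1 → 4; chars 44.
Subsquare: 0.57989/0.0833333 → 6 → g, 0.36453/0.0416667 → 8 → i; chars gi.
Extended square: 0.07989/0.00833333 → 9, 0.03119/0.00416667 → 7; chars 97.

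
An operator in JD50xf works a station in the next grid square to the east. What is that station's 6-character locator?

Longitude subsquare x = 23; +1 → 24, wraps to 0 = a, carry into square.
Longitude square 5; +1 → 6.
The latitude characters are unchanged.

JD60af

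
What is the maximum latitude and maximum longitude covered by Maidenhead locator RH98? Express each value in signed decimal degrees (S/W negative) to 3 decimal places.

Field R=17, H=7: +17·20° lon, +7·10° lat → SW at lon 160°, lat -20°.
Square 9, 8: +9·2° lon, +8·1° lat → SW at lon 178°, lat -12°.
Cell spans 2° lon × 1° lat. NE corner is SW corner plus one full cell.
latitude -11.000, longitude 180.000.

-11.000, 180.000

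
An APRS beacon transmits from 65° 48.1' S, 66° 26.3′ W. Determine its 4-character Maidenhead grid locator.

FC64

Add 180° to longitude and 90° to latitude: 113.56, 24.20.
Field (20°×10°, letters A–R): lon ⌊113.56/20⌋ = 5 → F; lat ⌊24.20/10⌋ = 2 → C.
Square (2°×1°, digits 0–9): lon ⌊13.56/2⌋ = 6; lat ⌊4.20/1⌋ = 4.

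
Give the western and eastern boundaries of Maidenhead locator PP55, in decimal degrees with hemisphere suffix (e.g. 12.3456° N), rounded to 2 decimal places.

Field P=15, P=15: +15·20° lon, +15·10° lat → SW at lon 120°, lat 60°.
Square 5, 5: +5·2° lon, +5·1° lat → SW at lon 130°, lat 65°.
Cell spans 2° lon × 1° lat.
west 130.00° E, east 132.00° E.

130.00° E, 132.00° E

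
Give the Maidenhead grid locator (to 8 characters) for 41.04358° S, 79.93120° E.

ME98xw19

Shift to the Maidenhead origin (180°W, 90°S): lon 259.93120, lat 48.95642.
Field: 259.93120/20 → 12 → M, 48.95642/10 → 4 → E; chars ME.
Square: 19.93120/2 → 9, 8.95642/1 → 8; chars 98.
Subsquare: 1.93120/0.0833333 → 23 → x, 0.95642/0.0416667 → 22 → w; chars xw.
Extended square: 0.01453/0.00833333 → 1, 0.03975/0.00416667 → 9; chars 19.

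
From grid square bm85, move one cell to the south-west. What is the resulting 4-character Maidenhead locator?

BM74

Longitude square 8; −1 → 7.
Latitude square 5; −1 → 4.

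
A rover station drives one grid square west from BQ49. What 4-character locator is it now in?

Longitude square 4; −1 → 3.
The latitude characters are unchanged.

BQ39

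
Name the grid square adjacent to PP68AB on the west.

PP58xb

Longitude subsquare a = 0; −1 → -1, wraps to 23 = x, carry into square.
Longitude square 6; −1 → 5.
The latitude characters are unchanged.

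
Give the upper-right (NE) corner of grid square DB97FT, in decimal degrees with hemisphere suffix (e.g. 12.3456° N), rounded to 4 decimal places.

Field D=3, B=1: +3·20° lon, +1·10° lat → SW at lon -120°, lat -80°.
Square 9, 7: +9·2° lon, +7·1° lat → SW at lon -102°, lat -73°.
Subsquare f=5, t=19: +5·0.0833333° lon, +19·0.0416667° lat → SW at lon -101.583°, lat -72.2083°.
Cell spans 0.0833333° lon × 0.0416667° lat. NE corner is SW corner plus one full cell.
latitude 72.1667° S, longitude 101.5000° W.

72.1667° S, 101.5000° W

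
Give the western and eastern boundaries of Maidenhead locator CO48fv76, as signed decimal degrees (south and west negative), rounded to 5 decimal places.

-131.52500, -131.51667

Field C=2, O=14: +2·20° lon, +14·10° lat → SW at lon -140°, lat 50°.
Square 4, 8: +4·2° lon, +8·1° lat → SW at lon -132°, lat 58°.
Subsquare f=5, v=21: +5·0.0833333° lon, +21·0.0416667° lat → SW at lon -131.583°, lat 58.875°.
Extended square 7, 6: +7·0.00833333° lon, +6·0.00416667° lat → SW at lon -131.525°, lat 58.9°.
Cell spans 0.00833333° lon × 0.00416667° lat.
west -131.52500, east -131.51667.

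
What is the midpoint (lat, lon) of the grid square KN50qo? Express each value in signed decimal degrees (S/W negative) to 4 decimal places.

40.6042, 31.3750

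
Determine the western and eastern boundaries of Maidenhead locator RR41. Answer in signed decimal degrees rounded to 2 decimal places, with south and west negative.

168.00, 170.00

Field R=17, R=17: +17·20° lon, +17·10° lat → SW at lon 160°, lat 80°.
Square 4, 1: +4·2° lon, +1·1° lat → SW at lon 168°, lat 81°.
Cell spans 2° lon × 1° lat.
west 168.00, east 170.00.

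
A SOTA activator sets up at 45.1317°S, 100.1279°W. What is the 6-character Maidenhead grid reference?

Offset from 180°W / 90°S: lon 79.8721°, lat 44.8683°.
Field (20°×10°, letters A–R): lon ⌊79.8721/20⌋ = 3 → D; lat ⌊44.8683/10⌋ = 4 → E.
Square (2°×1°, digits 0–9): lon ⌊19.8721/2⌋ = 9; lat ⌊4.8683/1⌋ = 4.
Subsquare (5′×2.5′, letters a–x): lon ⌊1.8721/0.0833333⌋ = 22 → w; lat ⌊0.8683/0.0416667⌋ = 20 → u.

DE94wu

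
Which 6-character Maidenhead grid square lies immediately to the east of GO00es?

GO00fs

Longitude subsquare e = 4; +1 → 5 = f.
The latitude characters are unchanged.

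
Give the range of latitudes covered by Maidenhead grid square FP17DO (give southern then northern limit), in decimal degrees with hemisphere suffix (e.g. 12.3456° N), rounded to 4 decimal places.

Field F=5, P=15: +5·20° lon, +15·10° lat → SW at lon -80°, lat 60°.
Square 1, 7: +1·2° lon, +7·1° lat → SW at lon -78°, lat 67°.
Subsquare d=3, o=14: +3·0.0833333° lon, +14·0.0416667° lat → SW at lon -77.75°, lat 67.5833°.
Cell spans 0.0833333° lon × 0.0416667° lat.
south 67.5833° N, north 67.6250° N.

67.5833° N, 67.6250° N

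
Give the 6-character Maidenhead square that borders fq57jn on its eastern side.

FQ57kn

Longitude subsquare j = 9; +1 → 10 = k.
The latitude characters are unchanged.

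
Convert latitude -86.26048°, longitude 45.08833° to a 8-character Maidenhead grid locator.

Shift to the Maidenhead origin (180°W, 90°S): lon 225.08833, lat 3.73952.
Field: 225.08833/20 → 11 → L, 3.73952/10 → 0 → A; chars LA.
Square: 5.08833/2 → 2, 3.73952/1 → 3; chars 23.
Subsquare: 1.08833/0.0833333 → 13 → n, 0.73952/0.0416667 → 17 → r; chars nr.
Extended square: 0.00500/0.00833333 → 0, 0.03119/0.00416667 → 7; chars 07.

LA23nr07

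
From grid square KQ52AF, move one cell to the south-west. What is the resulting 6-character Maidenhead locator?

Longitude subsquare a = 0; −1 → -1, wraps to 23 = x, carry into square.
Longitude square 5; −1 → 4.
Latitude subsquare f = 5; −1 → 4 = e.

KQ42xe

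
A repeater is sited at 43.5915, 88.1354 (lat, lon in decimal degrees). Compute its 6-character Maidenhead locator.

NN43bo

Offset from 180°W / 90°S: lon 268.1354°, lat 133.5915°.
Field: 268.1354/20 → 13 → N, 133.5915/10 → 13 → N; chars NN.
Square: 8.1354/2 → 4, 3.5915/1 → 3; chars 43.
Subsquare: 0.1354/0.0833333 → 1 → b, 0.5915/0.0416667 → 14 → o; chars bo.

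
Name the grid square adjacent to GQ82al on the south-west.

GQ72xk

Longitude subsquare a = 0; −1 → -1, wraps to 23 = x, carry into square.
Longitude square 8; −1 → 7.
Latitude subsquare l = 11; −1 → 10 = k.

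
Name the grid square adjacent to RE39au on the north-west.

RE29xv

Longitude subsquare a = 0; −1 → -1, wraps to 23 = x, carry into square.
Longitude square 3; −1 → 2.
Latitude subsquare u = 20; +1 → 21 = v.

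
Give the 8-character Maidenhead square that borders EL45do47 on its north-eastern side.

Longitude extended square 4; +1 → 5.
Latitude extended square 7; +1 → 8.

EL45do58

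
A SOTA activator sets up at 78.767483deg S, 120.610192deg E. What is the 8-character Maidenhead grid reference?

Shift to the Maidenhead origin (180°W, 90°S): lon 300.61019, lat 11.23252.
Field: 300.61019/20 → 15 → P, 11.23252/10 → 1 → B; chars PB.
Square: 0.61019/2 → 0, 1.23252/1 → 1; chars 01.
Subsquare: 0.61019/0.0833333 → 7 → h, 0.23252/0.0416667 → 5 → f; chars hf.
Extended square: 0.02686/0.00833333 → 3, 0.02418/0.00416667 → 5; chars 35.

PB01hf35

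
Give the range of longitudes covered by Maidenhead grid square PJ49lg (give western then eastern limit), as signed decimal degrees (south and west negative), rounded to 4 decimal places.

128.9167, 129.0000

Field P=15, J=9: +15·20° lon, +9·10° lat → SW at lon 120°, lat 0°.
Square 4, 9: +4·2° lon, +9·1° lat → SW at lon 128°, lat 9°.
Subsquare l=11, g=6: +11·0.0833333° lon, +6·0.0416667° lat → SW at lon 128.917°, lat 9.25°.
Cell spans 0.0833333° lon × 0.0416667° lat.
west 128.9167, east 129.0000.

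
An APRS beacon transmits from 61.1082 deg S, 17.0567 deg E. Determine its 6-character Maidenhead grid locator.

Shift to the Maidenhead origin (180°W, 90°S): lon 197.0567, lat 28.8918.
Field (20°×10°, letters A–R): 197.0567/20 → 9 → J, 28.8918/10 → 2 → C; chars JC.
Square (2°×1°, digits 0–9): 17.0567/2 → 8, 8.8918/1 → 8; chars 88.
Subsquare (5′×2.5′, letters a–x): 1.0567/0.0833333 → 12 → m, 0.8918/0.0416667 → 21 → v; chars mv.

JC88mv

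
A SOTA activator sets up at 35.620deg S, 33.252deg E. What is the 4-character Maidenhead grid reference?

Shift to the Maidenhead origin (180°W, 90°S): lon 213.25, lat 54.38.
Field: lon ⌊213.25/20⌋ = 10 → K; lat ⌊54.38/10⌋ = 5 → F.
Square: lon ⌊13.25/2⌋ = 6; lat ⌊4.38/1⌋ = 4.

KF64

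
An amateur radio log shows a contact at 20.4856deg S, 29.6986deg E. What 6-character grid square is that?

Add 180° to longitude and 90° to latitude: 209.6986, 69.5144.
Field (20°×10°, letters A–R): lon ⌊209.6986/20⌋ = 10 → K; lat ⌊69.5144/10⌋ = 6 → G.
Square (2°×1°, digits 0–9): lon ⌊9.6986/2⌋ = 4; lat ⌊9.5144/1⌋ = 9.
Subsquare (5′×2.5′, letters a–x): lon ⌊1.6986/0.0833333⌋ = 20 → u; lat ⌊0.5144/0.0416667⌋ = 12 → m.

KG49um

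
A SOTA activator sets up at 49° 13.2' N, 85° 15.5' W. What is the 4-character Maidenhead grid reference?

EN79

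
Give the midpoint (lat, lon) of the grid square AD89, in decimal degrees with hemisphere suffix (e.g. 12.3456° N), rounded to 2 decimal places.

50.50° S, 163.00° W

Field A=0, D=3: +0·20° lon, +3·10° lat → SW at lon -180°, lat -60°.
Square 8, 9: +8·2° lon, +9·1° lat → SW at lon -164°, lat -51°.
Cell spans 2° lon × 1° lat. Centre is SW corner plus half of each.
latitude 50.50° S, longitude 163.00° W.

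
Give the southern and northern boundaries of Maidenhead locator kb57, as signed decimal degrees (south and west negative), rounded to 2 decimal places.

Field K=10, B=1: +10·20° lon, +1·10° lat → SW at lon 20°, lat -80°.
Square 5, 7: +5·2° lon, +7·1° lat → SW at lon 30°, lat -73°.
Cell spans 2° lon × 1° lat.
south -73.00, north -72.00.

-73.00, -72.00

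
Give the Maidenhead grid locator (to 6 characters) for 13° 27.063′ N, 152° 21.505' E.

Shift to the Maidenhead origin (180°W, 90°S): lon 332.3584, lat 103.4510.
Field: 332.3584/20 → 16 → Q, 103.4510/10 → 10 → K; chars QK.
Square: 12.3584/2 → 6, 3.4510/1 → 3; chars 63.
Subsquare: 0.3584/0.0833333 → 4 → e, 0.4510/0.0416667 → 10 → k; chars ek.

QK63ek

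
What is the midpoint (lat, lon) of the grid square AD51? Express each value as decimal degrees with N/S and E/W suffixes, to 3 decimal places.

58.500° S, 169.000° W

Field A=0, D=3: +0·20° lon, +3·10° lat → SW at lon -180°, lat -60°.
Square 5, 1: +5·2° lon, +1·1° lat → SW at lon -170°, lat -59°.
Cell spans 2° lon × 1° lat. Centre is SW corner plus half of each.
latitude 58.500° S, longitude 169.000° W.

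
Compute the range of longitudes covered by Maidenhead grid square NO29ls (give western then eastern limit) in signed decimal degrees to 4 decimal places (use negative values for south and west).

Field N=13, O=14: +13·20° lon, +14·10° lat → SW at lon 80°, lat 50°.
Square 2, 9: +2·2° lon, +9·1° lat → SW at lon 84°, lat 59°.
Subsquare l=11, s=18: +11·0.0833333° lon, +18·0.0416667° lat → SW at lon 84.9167°, lat 59.75°.
Cell spans 0.0833333° lon × 0.0416667° lat.
west 84.9167, east 85.0000.

84.9167, 85.0000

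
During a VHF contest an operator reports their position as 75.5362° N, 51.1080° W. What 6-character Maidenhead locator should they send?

GQ45km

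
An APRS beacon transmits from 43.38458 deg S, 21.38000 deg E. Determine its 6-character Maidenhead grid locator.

KE06qo

Shift to the Maidenhead origin (180°W, 90°S): lon 201.3800, lat 46.6154.
Field (20°×10°, letters A–R): lon ⌊201.3800/20⌋ = 10 → K; lat ⌊46.6154/10⌋ = 4 → E.
Square (2°×1°, digits 0–9): lon ⌊1.3800/2⌋ = 0; lat ⌊6.6154/1⌋ = 6.
Subsquare (5′×2.5′, letters a–x): lon ⌊1.3800/0.0833333⌋ = 16 → q; lat ⌊0.6154/0.0416667⌋ = 14 → o.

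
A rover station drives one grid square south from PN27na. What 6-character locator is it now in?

Latitude subsquare a = 0; −1 → -1, wraps to 23 = x, carry into square.
Latitude square 7; −1 → 6.
The longitude characters are unchanged.

PN26nx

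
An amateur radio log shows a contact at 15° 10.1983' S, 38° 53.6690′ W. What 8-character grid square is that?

Shift to the Maidenhead origin (180°W, 90°S): lon 141.10552, lat 74.83003.
Field: 141.10552/20 → 7 → H, 74.83003/10 → 7 → H; chars HH.
Square: 1.10552/2 → 0, 4.83003/1 → 4; chars 04.
Subsquare: 1.10552/0.0833333 → 13 → n, 0.83003/0.0416667 → 19 → t; chars nt.
Extended square: 0.02218/0.00833333 → 2, 0.03836/0.00416667 → 9; chars 29.

HH04nt29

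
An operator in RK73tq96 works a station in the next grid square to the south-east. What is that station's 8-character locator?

RK73uq05

Longitude extended square 9; +1 → 10, wraps to 0, carry into subsquare.
Longitude subsquare t = 19; +1 → 20 = u.
Latitude extended square 6; −1 → 5.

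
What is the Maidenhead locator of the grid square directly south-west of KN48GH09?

KN48fh98

Longitude extended square 0; −1 → -1, wraps to 9, carry into subsquare.
Longitude subsquare g = 6; −1 → 5 = f.
Latitude extended square 9; −1 → 8.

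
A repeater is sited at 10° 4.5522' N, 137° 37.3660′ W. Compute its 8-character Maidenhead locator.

CK10eb58

Shift to the Maidenhead origin (180°W, 90°S): lon 42.37723, lat 100.07587.
Field: 42.37723/20 → 2 → C, 100.07587/10 → 10 → K; chars CK.
Square: 2.37723/2 → 1, 0.07587/1 → 0; chars 10.
Subsquare: 0.37723/0.0833333 → 4 → e, 0.07587/0.0416667 → 1 → b; chars eb.
Extended square: 0.04390/0.00833333 → 5, 0.03420/0.00416667 → 8; chars 58.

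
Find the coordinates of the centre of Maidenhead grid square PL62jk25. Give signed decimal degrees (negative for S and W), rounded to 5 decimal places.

22.43958, 132.77083

Field P=15, L=11: +15·20° lon, +11·10° lat → SW at lon 120°, lat 20°.
Square 6, 2: +6·2° lon, +2·1° lat → SW at lon 132°, lat 22°.
Subsquare j=9, k=10: +9·0.0833333° lon, +10·0.0416667° lat → SW at lon 132.75°, lat 22.4167°.
Extended square 2, 5: +2·0.00833333° lon, +5·0.00416667° lat → SW at lon 132.767°, lat 22.4375°.
Cell spans 0.00833333° lon × 0.00416667° lat. Centre is SW corner plus half of each.
latitude 22.43958, longitude 132.77083.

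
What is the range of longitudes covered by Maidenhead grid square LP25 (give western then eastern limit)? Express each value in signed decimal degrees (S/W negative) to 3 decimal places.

44.000, 46.000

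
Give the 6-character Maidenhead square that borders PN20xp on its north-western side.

PN20wq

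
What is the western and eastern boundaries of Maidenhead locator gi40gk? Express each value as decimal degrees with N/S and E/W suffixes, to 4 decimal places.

Field G=6, I=8: +6·20° lon, +8·10° lat → SW at lon -60°, lat -10°.
Square 4, 0: +4·2° lon, +0·1° lat → SW at lon -52°, lat -10°.
Subsquare g=6, k=10: +6·0.0833333° lon, +10·0.0416667° lat → SW at lon -51.5°, lat -9.58333°.
Cell spans 0.0833333° lon × 0.0416667° lat.
west 51.5000° W, east 51.4167° W.

51.5000° W, 51.4167° W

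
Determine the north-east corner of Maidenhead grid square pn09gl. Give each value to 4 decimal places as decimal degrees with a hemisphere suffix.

49.5000° N, 120.5833° E

Field P=15, N=13: +15·20° lon, +13·10° lat → SW at lon 120°, lat 40°.
Square 0, 9: +0·2° lon, +9·1° lat → SW at lon 120°, lat 49°.
Subsquare g=6, l=11: +6·0.0833333° lon, +11·0.0416667° lat → SW at lon 120.5°, lat 49.4583°.
Cell spans 0.0833333° lon × 0.0416667° lat. NE corner is SW corner plus one full cell.
latitude 49.5000° N, longitude 120.5833° E.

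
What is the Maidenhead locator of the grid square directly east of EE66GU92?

EE66hu02

Longitude extended square 9; +1 → 10, wraps to 0, carry into subsquare.
Longitude subsquare g = 6; +1 → 7 = h.
The latitude characters are unchanged.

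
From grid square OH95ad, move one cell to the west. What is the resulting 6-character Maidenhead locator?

OH85xd

Longitude subsquare a = 0; −1 → -1, wraps to 23 = x, carry into square.
Longitude square 9; −1 → 8.
The latitude characters are unchanged.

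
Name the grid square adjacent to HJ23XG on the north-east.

HJ33ah

Longitude subsquare x = 23; +1 → 24, wraps to 0 = a, carry into square.
Longitude square 2; +1 → 3.
Latitude subsquare g = 6; +1 → 7 = h.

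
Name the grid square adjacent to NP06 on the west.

Longitude square 0; −1 → -1, wraps to 9, carry into field.
Longitude field N = 13; −1 → 12 = M.
The latitude characters are unchanged.

MP96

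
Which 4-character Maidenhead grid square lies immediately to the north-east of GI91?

HI02

Longitude square 9; +1 → 10, wraps to 0, carry into field.
Longitude field G = 6; +1 → 7 = H.
Latitude square 1; +1 → 2.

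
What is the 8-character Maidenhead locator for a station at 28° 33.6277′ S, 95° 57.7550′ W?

EG21ak45

Shift to the Maidenhead origin (180°W, 90°S): lon 84.03742, lat 61.43954.
Field (20°×10°, letters A–R): 84.03742/20 → 4 → E, 61.43954/10 → 6 → G; chars EG.
Square (2°×1°, digits 0–9): 4.03742/2 → 2, 1.43954/1 → 1; chars 21.
Subsquare (5′×2.5′, letters a–x): 0.03742/0.0833333 → 0 → a, 0.43954/0.0416667 → 10 → k; chars ak.
Extended square (30″×15″, digits 0–9): 0.03742/0.00833333 → 4, 0.02287/0.00416667 → 5; chars 45.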